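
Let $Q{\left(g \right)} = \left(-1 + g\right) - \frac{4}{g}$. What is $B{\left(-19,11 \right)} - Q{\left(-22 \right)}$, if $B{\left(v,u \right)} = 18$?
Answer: $\frac{449}{11} \approx 40.818$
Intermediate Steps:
$Q{\left(g \right)} = -1 + g - \frac{4}{g}$
$B{\left(-19,11 \right)} - Q{\left(-22 \right)} = 18 - \left(-1 - 22 - \frac{4}{-22}\right) = 18 - \left(-1 - 22 - - \frac{2}{11}\right) = 18 - \left(-1 - 22 + \frac{2}{11}\right) = 18 - - \frac{251}{11} = 18 + \frac{251}{11} = \frac{449}{11}$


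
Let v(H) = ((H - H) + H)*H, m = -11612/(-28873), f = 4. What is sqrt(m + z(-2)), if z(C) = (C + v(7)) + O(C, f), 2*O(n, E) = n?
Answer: sqrt(38683179210)/28873 ≈ 6.8119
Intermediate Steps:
m = 11612/28873 (m = -11612*(-1/28873) = 11612/28873 ≈ 0.40217)
O(n, E) = n/2
v(H) = H**2 (v(H) = (0 + H)*H = H*H = H**2)
z(C) = 49 + 3*C/2 (z(C) = (C + 7**2) + C/2 = (C + 49) + C/2 = (49 + C) + C/2 = 49 + 3*C/2)
sqrt(m + z(-2)) = sqrt(11612/28873 + (49 + (3/2)*(-2))) = sqrt(11612/28873 + (49 - 3)) = sqrt(11612/28873 + 46) = sqrt(1339770/28873) = sqrt(38683179210)/28873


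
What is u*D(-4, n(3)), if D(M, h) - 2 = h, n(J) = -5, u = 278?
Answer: -834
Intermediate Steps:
D(M, h) = 2 + h
u*D(-4, n(3)) = 278*(2 - 5) = 278*(-3) = -834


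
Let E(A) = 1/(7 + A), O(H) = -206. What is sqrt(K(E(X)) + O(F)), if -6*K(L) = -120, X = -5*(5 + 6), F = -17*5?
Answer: I*sqrt(186) ≈ 13.638*I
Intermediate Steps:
F = -85
X = -55 (X = -5*11 = -55)
K(L) = 20 (K(L) = -1/6*(-120) = 20)
sqrt(K(E(X)) + O(F)) = sqrt(20 - 206) = sqrt(-186) = I*sqrt(186)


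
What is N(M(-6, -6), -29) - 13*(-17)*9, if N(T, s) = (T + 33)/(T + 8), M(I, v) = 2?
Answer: 3985/2 ≈ 1992.5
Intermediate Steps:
N(T, s) = (33 + T)/(8 + T)
N(M(-6, -6), -29) - 13*(-17)*9 = (33 + 2)/(8 + 2) - 13*(-17)*9 = 35/10 - (-221)*9 = (⅒)*35 - 1*(-1989) = 7/2 + 1989 = 3985/2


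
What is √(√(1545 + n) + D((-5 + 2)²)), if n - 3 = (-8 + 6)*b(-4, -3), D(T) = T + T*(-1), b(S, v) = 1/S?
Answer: 2^(¾)*3097^(¼)/2 ≈ 6.2730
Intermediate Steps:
b(S, v) = 1/S
D(T) = 0 (D(T) = T - T = 0)
n = 7/2 (n = 3 + (-8 + 6)/(-4) = 3 - 2*(-¼) = 3 + ½ = 7/2 ≈ 3.5000)
√(√(1545 + n) + D((-5 + 2)²)) = √(√(1545 + 7/2) + 0) = √(√(3097/2) + 0) = √(√6194/2 + 0) = √(√6194/2) = 2^(¾)*3097^(¼)/2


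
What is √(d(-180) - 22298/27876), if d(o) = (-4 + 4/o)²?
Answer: √672192716026/209070 ≈ 3.9215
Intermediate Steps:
√(d(-180) - 22298/27876) = √(16*(-1 - 180)²/(-180)² - 22298/27876) = √(16*(1/32400)*(-181)² - 22298*1/27876) = √(16*(1/32400)*32761 - 11149/13938) = √(32761/2025 - 11149/13938) = √(144682031/9408150) = √672192716026/209070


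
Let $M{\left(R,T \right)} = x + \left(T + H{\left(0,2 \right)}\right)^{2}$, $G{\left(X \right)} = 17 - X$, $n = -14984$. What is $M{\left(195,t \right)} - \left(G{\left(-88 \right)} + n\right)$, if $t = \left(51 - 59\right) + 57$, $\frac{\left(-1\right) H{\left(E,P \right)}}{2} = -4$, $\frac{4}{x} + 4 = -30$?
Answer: $\frac{308174}{17} \approx 18128.0$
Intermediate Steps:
$x = - \frac{2}{17}$ ($x = \frac{4}{-4 - 30} = \frac{4}{-34} = 4 \left(- \frac{1}{34}\right) = - \frac{2}{17} \approx -0.11765$)
$H{\left(E,P \right)} = 8$ ($H{\left(E,P \right)} = \left(-2\right) \left(-4\right) = 8$)
$t = 49$ ($t = -8 + 57 = 49$)
$M{\left(R,T \right)} = - \frac{2}{17} + \left(8 + T\right)^{2}$ ($M{\left(R,T \right)} = - \frac{2}{17} + \left(T + 8\right)^{2} = - \frac{2}{17} + \left(8 + T\right)^{2}$)
$M{\left(195,t \right)} - \left(G{\left(-88 \right)} + n\right) = \left(- \frac{2}{17} + \left(8 + 49\right)^{2}\right) - \left(\left(17 - -88\right) - 14984\right) = \left(- \frac{2}{17} + 57^{2}\right) - \left(\left(17 + 88\right) - 14984\right) = \left(- \frac{2}{17} + 3249\right) - \left(105 - 14984\right) = \frac{55231}{17} - -14879 = \frac{55231}{17} + 14879 = \frac{308174}{17}$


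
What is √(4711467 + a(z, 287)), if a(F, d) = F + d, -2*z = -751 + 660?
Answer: √18847198/2 ≈ 2170.7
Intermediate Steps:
z = 91/2 (z = -(-751 + 660)/2 = -½*(-91) = 91/2 ≈ 45.500)
√(4711467 + a(z, 287)) = √(4711467 + (91/2 + 287)) = √(4711467 + 665/2) = √(9423599/2) = √18847198/2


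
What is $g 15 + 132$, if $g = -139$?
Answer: $-1953$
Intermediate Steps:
$g 15 + 132 = \left(-139\right) 15 + 132 = -2085 + 132 = -1953$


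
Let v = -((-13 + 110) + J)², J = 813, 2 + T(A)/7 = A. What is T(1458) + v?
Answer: -817908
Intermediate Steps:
T(A) = -14 + 7*A
v = -828100 (v = -((-13 + 110) + 813)² = -(97 + 813)² = -1*910² = -1*828100 = -828100)
T(1458) + v = (-14 + 7*1458) - 828100 = (-14 + 10206) - 828100 = 10192 - 828100 = -817908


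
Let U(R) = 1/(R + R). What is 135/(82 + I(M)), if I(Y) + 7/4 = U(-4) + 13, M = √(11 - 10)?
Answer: 216/149 ≈ 1.4497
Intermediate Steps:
M = 1 (M = √1 = 1)
U(R) = 1/(2*R)
I(Y) = 89/8 (I(Y) = -7/4 + ((½)/(-4) + 13) = -7/4 + ((½)*(-¼) + 13) = -7/4 + (-⅛ + 13) = -7/4 + 103/8 = 89/8)
135/(82 + I(M)) = 135/(82 + 89/8) = 135/(745/8) = 135*(8/745) = 216/149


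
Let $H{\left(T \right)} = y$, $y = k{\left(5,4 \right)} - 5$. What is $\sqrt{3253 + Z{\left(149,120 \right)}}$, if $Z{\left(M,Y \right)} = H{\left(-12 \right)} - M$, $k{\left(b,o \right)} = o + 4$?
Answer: $\sqrt{3107} \approx 55.74$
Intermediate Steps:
$k{\left(b,o \right)} = 4 + o$
$y = 3$ ($y = \left(4 + 4\right) - 5 = 8 - 5 = 3$)
$H{\left(T \right)} = 3$
$Z{\left(M,Y \right)} = 3 - M$
$\sqrt{3253 + Z{\left(149,120 \right)}} = \sqrt{3253 + \left(3 - 149\right)} = \sqrt{3253 - 146} = \sqrt{3107}$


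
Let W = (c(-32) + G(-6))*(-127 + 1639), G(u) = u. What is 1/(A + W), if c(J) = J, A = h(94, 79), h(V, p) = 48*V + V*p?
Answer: -1/45518 ≈ -2.1969e-5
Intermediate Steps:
A = 11938 (A = 94*(48 + 79) = 94*127 = 11938)
W = -57456 (W = (-32 - 6)*(-127 + 1639) = -38*1512 = -57456)
1/(A + W) = 1/(11938 - 57456) = 1/(-45518) = -1/45518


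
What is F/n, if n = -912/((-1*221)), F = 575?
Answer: 127075/912 ≈ 139.34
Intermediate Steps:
n = 912/221 (n = -912/(-221) = -912*(-1/221) = 912/221 ≈ 4.1267)
F/n = 575/(912/221) = 575*(221/912) = 127075/912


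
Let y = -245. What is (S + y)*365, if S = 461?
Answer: 78840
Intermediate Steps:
(S + y)*365 = (461 - 245)*365 = 216*365 = 78840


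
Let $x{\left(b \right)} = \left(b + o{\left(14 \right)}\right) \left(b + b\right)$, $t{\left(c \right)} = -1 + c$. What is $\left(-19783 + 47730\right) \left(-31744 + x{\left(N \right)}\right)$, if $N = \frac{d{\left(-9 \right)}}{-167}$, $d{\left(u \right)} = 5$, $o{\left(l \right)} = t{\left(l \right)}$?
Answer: $- \frac{24742319633972}{27889} \approx -8.8717 \cdot 10^{8}$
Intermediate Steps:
$o{\left(l \right)} = -1 + l$
$N = - \frac{5}{167}$ ($N = \frac{5}{-167} = 5 \left(- \frac{1}{167}\right) = - \frac{5}{167} \approx -0.02994$)
$x{\left(b \right)} = 2 b \left(13 + b\right)$ ($x{\left(b \right)} = \left(b + \left(-1 + 14\right)\right) \left(b + b\right) = \left(b + 13\right) 2 b = \left(13 + b\right) 2 b = 2 b \left(13 + b\right)$)
$\left(-19783 + 47730\right) \left(-31744 + x{\left(N \right)}\right) = \left(-19783 + 47730\right) \left(-31744 + 2 \left(- \frac{5}{167}\right) \left(13 - \frac{5}{167}\right)\right) = 27947 \left(-31744 + 2 \left(- \frac{5}{167}\right) \frac{2166}{167}\right) = 27947 \left(-31744 - \frac{21660}{27889}\right) = 27947 \left(- \frac{885330076}{27889}\right) = - \frac{24742319633972}{27889}$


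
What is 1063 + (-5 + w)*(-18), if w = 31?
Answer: 595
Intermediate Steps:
1063 + (-5 + w)*(-18) = 1063 + (-5 + 31)*(-18) = 1063 + 26*(-18) = 1063 - 468 = 595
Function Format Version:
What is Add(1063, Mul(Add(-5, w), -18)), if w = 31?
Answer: 595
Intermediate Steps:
Add(1063, Mul(Add(-5, w), -18)) = Add(1063, Mul(Add(-5, 31), -18)) = Add(1063, Mul(26, -18)) = Add(1063, -468) = 595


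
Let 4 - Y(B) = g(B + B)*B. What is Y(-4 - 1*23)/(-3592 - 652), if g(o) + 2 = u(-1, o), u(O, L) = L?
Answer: 377/1061 ≈ 0.35533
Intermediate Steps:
g(o) = -2 + o
Y(B) = 4 - B*(-2 + 2*B) (Y(B) = 4 - (-2 + (B + B))*B = 4 - (-2 + 2*B)*B = 4 - B*(-2 + 2*B))
Y(-4 - 1*23)/(-3592 - 652) = (4 - 2*(-4 - 1*23)*(-1 + (-4 - 1*23)))/(-3592 - 652) = (4 - 2*(-4 - 23)*(-1 + (-4 - 23)))/(-4244) = (4 - 2*(-27)*(-1 - 27))*(-1/4244) = (4 - 2*(-27)*(-28))*(-1/4244) = (4 - 1512)*(-1/4244) = -1508*(-1/4244) = 377/1061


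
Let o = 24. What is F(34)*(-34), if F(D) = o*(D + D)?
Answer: -55488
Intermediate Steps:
F(D) = 48*D (F(D) = 24*(D + D) = 24*(2*D) = 48*D)
F(34)*(-34) = (48*34)*(-34) = 1632*(-34) = -55488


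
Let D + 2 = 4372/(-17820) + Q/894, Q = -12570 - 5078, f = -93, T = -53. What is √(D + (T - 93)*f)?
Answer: √73742006196485/73755 ≈ 116.43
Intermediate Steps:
Q = -17648
D = -14594087/663795 (D = -2 + (4372/(-17820) - 17648/894) = -2 + (4372*(-1/17820) - 17648*1/894) = -2 + (-1093/4455 - 8824/447) = -2 - 13266497/663795 = -14594087/663795 ≈ -21.986)
√(D + (T - 93)*f) = √(-14594087/663795 + (-53 - 93)*(-93)) = √(-14594087/663795 - 146*(-93)) = √(-14594087/663795 + 13578) = √(8998414423/663795) = √73742006196485/73755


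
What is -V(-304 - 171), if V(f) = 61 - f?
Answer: -536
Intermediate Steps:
-V(-304 - 171) = -(61 - (-304 - 171)) = -(61 - 1*(-475)) = -(61 + 475) = -1*536 = -536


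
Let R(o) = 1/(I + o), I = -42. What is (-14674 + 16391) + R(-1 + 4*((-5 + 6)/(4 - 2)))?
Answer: 70396/41 ≈ 1717.0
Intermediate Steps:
R(o) = 1/(-42 + o)
(-14674 + 16391) + R(-1 + 4*((-5 + 6)/(4 - 2))) = (-14674 + 16391) + 1/(-42 + (-1 + 4*((-5 + 6)/(4 - 2)))) = 1717 + 1/(-42 + (-1 + 4*(1/2))) = 1717 + 1/(-42 + (-1 + 2)) = 1717 + 1/(-42 + 1) = 1717 + 1/(-41) = 1717 - 1/41 = 70396/41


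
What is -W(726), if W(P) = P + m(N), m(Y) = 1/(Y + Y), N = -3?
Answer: -4355/6 ≈ -725.83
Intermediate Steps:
m(Y) = 1/(2*Y)
W(P) = -1/6 + P (W(P) = P + (1/2)/(-3) = P + (1/2)*(-1/3) = P - 1/6 = -1/6 + P)
-W(726) = -(-1/6 + 726) = -1*4355/6 = -4355/6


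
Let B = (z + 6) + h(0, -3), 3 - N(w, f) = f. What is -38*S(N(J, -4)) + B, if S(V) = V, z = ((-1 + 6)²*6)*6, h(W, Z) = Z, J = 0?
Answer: 637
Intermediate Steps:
N(w, f) = 3 - f
z = 900 (z = (5²*6)*6 = (25*6)*6 = 150*6 = 900)
B = 903 (B = (900 + 6) - 3 = 906 - 3 = 903)
-38*S(N(J, -4)) + B = -38*(3 - 1*(-4)) + 903 = -38*(3 + 4) + 903 = -38*7 + 903 = -266 + 903 = 637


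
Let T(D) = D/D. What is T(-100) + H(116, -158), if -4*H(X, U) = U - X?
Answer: 139/2 ≈ 69.500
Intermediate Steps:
H(X, U) = -U/4 + X/4 (H(X, U) = -(U - X)/4 = -U/4 + X/4)
T(D) = 1
T(-100) + H(116, -158) = 1 + (-1/4*(-158) + (1/4)*116) = 1 + (79/2 + 29) = 1 + 137/2 = 139/2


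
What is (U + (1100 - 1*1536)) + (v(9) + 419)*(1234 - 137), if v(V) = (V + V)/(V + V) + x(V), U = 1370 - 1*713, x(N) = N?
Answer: 470834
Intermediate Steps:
U = 657 (U = 1370 - 713 = 657)
v(V) = 1 + V (v(V) = (V + V)/(V + V) + V = (2*V)/((2*V)) + V = (2*V)*(1/(2*V)) + V = 1 + V)
(U + (1100 - 1*1536)) + (v(9) + 419)*(1234 - 137) = (657 + (1100 - 1*1536)) + ((1 + 9) + 419)*(1234 - 137) = (657 + (1100 - 1536)) + (10 + 419)*1097 = (657 - 436) + 429*1097 = 221 + 470613 = 470834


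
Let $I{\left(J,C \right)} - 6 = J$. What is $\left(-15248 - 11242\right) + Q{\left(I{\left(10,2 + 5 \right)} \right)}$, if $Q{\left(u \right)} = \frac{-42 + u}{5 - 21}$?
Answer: $- \frac{211907}{8} \approx -26488.0$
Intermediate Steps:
$I{\left(J,C \right)} = 6 + J$
$Q{\left(u \right)} = \frac{21}{8} - \frac{u}{16}$ ($Q{\left(u \right)} = \frac{-42 + u}{-16} = \left(-42 + u\right) \left(- \frac{1}{16}\right) = \frac{21}{8} - \frac{u}{16}$)
$\left(-15248 - 11242\right) + Q{\left(I{\left(10,2 + 5 \right)} \right)} = \left(-15248 - 11242\right) + \left(\frac{21}{8} - \frac{6 + 10}{16}\right) = -26490 + \left(\frac{21}{8} - 1\right) = -26490 + \frac{13}{8} = - \frac{211907}{8}$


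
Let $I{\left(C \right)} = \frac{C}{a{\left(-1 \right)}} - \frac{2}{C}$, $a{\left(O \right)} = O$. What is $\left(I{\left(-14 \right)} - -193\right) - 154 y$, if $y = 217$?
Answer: $- \frac{232476}{7} \approx -33211.0$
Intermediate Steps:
$I{\left(C \right)} = - C - \frac{2}{C}$ ($I{\left(C \right)} = \frac{C}{-1} - \frac{2}{C} = C \left(-1\right) - \frac{2}{C} = - C - \frac{2}{C}$)
$\left(I{\left(-14 \right)} - -193\right) - 154 y = \left(\left(\left(-1\right) \left(-14\right) - \frac{2}{-14}\right) - -193\right) - 33418 = \left(\left(14 - - \frac{1}{7}\right) + 193\right) - 33418 = \left(\left(14 + \frac{1}{7}\right) + 193\right) - 33418 = \left(\frac{99}{7} + 193\right) - 33418 = \frac{1450}{7} - 33418 = - \frac{232476}{7}$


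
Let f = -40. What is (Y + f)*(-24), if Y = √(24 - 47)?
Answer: 960 - 24*I*√23 ≈ 960.0 - 115.1*I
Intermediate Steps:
Y = I*√23 (Y = √(-23) = I*√23 ≈ 4.7958*I)
(Y + f)*(-24) = (I*√23 - 40)*(-24) = (-40 + I*√23)*(-24) = 960 - 24*I*√23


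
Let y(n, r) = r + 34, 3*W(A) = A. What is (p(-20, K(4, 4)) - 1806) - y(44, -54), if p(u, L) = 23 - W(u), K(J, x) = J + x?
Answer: -5269/3 ≈ -1756.3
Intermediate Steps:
W(A) = A/3
p(u, L) = 23 - u/3
y(n, r) = 34 + r
(p(-20, K(4, 4)) - 1806) - y(44, -54) = ((23 - ⅓*(-20)) - 1806) - (34 - 54) = ((23 + 20/3) - 1806) - 1*(-20) = (89/3 - 1806) + 20 = -5329/3 + 20 = -5269/3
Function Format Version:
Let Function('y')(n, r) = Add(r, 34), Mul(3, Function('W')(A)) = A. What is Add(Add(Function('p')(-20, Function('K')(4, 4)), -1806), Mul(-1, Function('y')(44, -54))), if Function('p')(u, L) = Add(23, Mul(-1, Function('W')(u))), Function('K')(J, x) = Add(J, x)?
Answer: Rational(-5269, 3) ≈ -1756.3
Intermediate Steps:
Function('W')(A) = Mul(Rational(1, 3), A)
Function('p')(u, L) = Add(23, Mul(Rational(-1, 3), u)) (Function('p')(u, L) = Add(23, Mul(-1, Mul(Rational(1, 3), u))) = Add(23, Mul(Rational(-1, 3), u)))
Function('y')(n, r) = Add(34, r)
Add(Add(Function('p')(-20, Function('K')(4, 4)), -1806), Mul(-1, Function('y')(44, -54))) = Add(Add(Add(23, Mul(Rational(-1, 3), -20)), -1806), Mul(-1, Add(34, -54))) = Add(Add(Add(23, Rational(20, 3)), -1806), Mul(-1, -20)) = Add(Add(Rational(89, 3), -1806), 20) = Add(Rational(-5329, 3), 20) = Rational(-5269, 3)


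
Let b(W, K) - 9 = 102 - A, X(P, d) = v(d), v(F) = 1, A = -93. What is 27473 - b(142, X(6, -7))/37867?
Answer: 1040319887/37867 ≈ 27473.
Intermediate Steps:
X(P, d) = 1
b(W, K) = 204 (b(W, K) = 9 + (102 - 1*(-93)) = 9 + (102 + 93) = 9 + 195 = 204)
27473 - b(142, X(6, -7))/37867 = 27473 - 204/37867 = 1040319887/37867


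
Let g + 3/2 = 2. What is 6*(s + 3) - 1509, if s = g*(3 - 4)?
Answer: -1494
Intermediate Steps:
g = ½ (g = -3/2 + 2 = ½ ≈ 0.50000)
s = -½ (s = (3 - 4)/2 = (½)*(-1) = -½ ≈ -0.50000)
6*(s + 3) - 1509 = 6*(-½ + 3) - 1509 = 6*(5/2) - 1509 = 15 - 1509 = -1494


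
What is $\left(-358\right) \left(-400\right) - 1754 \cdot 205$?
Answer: $-216370$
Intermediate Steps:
$\left(-358\right) \left(-400\right) - 1754 \cdot 205 = 143200 - 359570 = -216370$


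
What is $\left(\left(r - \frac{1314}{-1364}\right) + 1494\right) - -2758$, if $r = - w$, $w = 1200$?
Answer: $\frac{2082121}{682} \approx 3053.0$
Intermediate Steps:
$r = -1200$ ($r = \left(-1\right) 1200 = -1200$)
$\left(\left(r - \frac{1314}{-1364}\right) + 1494\right) - -2758 = \left(\left(-1200 - \frac{1314}{-1364}\right) + 1494\right) - -2758 = \left(\left(-1200 - - \frac{657}{682}\right) + 1494\right) + 2758 = \left(\left(-1200 + \frac{657}{682}\right) + 1494\right) + 2758 = \left(- \frac{817743}{682} + 1494\right) + 2758 = \frac{201165}{682} + 2758 = \frac{2082121}{682}$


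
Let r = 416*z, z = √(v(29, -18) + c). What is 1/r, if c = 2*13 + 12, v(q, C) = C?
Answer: √5/4160 ≈ 0.00053752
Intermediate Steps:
c = 38 (c = 26 + 12 = 38)
z = 2*√5 (z = √(-18 + 38) = √20 = 2*√5 ≈ 4.4721)
r = 832*√5 (r = 416*(2*√5) = 832*√5 ≈ 1860.4)
1/r = 1/(832*√5) = √5/4160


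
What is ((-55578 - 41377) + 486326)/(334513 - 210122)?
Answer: 389371/124391 ≈ 3.1302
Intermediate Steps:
((-55578 - 41377) + 486326)/(334513 - 210122) = (-96955 + 486326)/124391 = 389371*(1/124391) = 389371/124391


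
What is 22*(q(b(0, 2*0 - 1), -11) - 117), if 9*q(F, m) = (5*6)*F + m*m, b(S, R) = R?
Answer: -21164/9 ≈ -2351.6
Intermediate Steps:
q(F, m) = m²/9 + 10*F/3 (q(F, m) = ((5*6)*F + m*m)/9 = (30*F + m²)/9 = (m² + 30*F)/9 = m²/9 + 10*F/3)
22*(q(b(0, 2*0 - 1), -11) - 117) = 22*(((⅑)*(-11)² + 10*(2*0 - 1)/3) - 117) = 22*(((⅑)*121 + 10*(0 - 1)/3) - 117) = 22*((121/9 + (10/3)*(-1)) - 117) = 22*((121/9 - 10/3) - 117) = 22*(91/9 - 117) = 22*(-962/9) = -21164/9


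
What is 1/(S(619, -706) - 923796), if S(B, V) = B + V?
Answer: -1/923883 ≈ -1.0824e-6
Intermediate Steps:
1/(S(619, -706) - 923796) = 1/((619 - 706) - 923796) = 1/(-87 - 923796) = 1/(-923883) = -1/923883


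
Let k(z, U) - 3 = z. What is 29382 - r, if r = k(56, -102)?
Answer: 29323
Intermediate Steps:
k(z, U) = 3 + z
r = 59 (r = 3 + 56 = 59)
29382 - r = 29382 - 1*59 = 29382 - 59 = 29323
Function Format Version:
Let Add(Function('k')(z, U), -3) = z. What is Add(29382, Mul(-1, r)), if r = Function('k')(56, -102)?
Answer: 29323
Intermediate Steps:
Function('k')(z, U) = Add(3, z)
r = 59 (r = Add(3, 56) = 59)
Add(29382, Mul(-1, r)) = Add(29382, Mul(-1, 59)) = Add(29382, -59) = 29323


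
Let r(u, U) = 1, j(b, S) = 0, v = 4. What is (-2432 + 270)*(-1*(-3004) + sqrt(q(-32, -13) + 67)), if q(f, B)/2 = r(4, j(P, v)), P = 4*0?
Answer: -6494648 - 2162*sqrt(69) ≈ -6.5126e+6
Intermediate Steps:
P = 0
q(f, B) = 2 (q(f, B) = 2*1 = 2)
(-2432 + 270)*(-1*(-3004) + sqrt(q(-32, -13) + 67)) = (-2432 + 270)*(-1*(-3004) + sqrt(2 + 67)) = -2162*(3004 + sqrt(69)) = -6494648 - 2162*sqrt(69)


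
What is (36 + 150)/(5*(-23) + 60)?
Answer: -186/55 ≈ -3.3818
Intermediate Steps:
(36 + 150)/(5*(-23) + 60) = 186/(-115 + 60) = 186/(-55) = 186*(-1/55) = -186/55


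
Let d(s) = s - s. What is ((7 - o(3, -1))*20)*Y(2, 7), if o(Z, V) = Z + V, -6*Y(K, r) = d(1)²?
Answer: 0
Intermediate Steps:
d(s) = 0
Y(K, r) = 0 (Y(K, r) = -⅙*0² = -⅙*0 = 0)
o(Z, V) = V + Z
((7 - o(3, -1))*20)*Y(2, 7) = ((7 - (-1 + 3))*20)*0 = ((7 - 1*2)*20)*0 = ((7 - 2)*20)*0 = (5*20)*0 = 100*0 = 0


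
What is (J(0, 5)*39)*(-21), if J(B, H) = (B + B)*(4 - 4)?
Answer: 0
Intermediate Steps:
J(B, H) = 0 (J(B, H) = (2*B)*0 = 0)
(J(0, 5)*39)*(-21) = (0*39)*(-21) = 0*(-21) = 0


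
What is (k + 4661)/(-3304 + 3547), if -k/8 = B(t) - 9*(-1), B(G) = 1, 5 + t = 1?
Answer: 509/27 ≈ 18.852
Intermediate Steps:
t = -4 (t = -5 + 1 = -4)
k = -80 (k = -8*(1 - 9*(-1)) = -8*(1 + 9) = -8*10 = -80)
(k + 4661)/(-3304 + 3547) = (-80 + 4661)/(-3304 + 3547) = 4581/243 = 4581*(1/243) = 509/27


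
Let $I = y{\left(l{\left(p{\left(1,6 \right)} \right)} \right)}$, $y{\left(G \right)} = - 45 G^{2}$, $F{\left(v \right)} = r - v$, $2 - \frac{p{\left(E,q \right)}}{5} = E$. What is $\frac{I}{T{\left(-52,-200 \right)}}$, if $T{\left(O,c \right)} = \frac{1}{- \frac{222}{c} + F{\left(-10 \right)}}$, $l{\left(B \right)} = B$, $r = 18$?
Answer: $- \frac{130995}{4} \approx -32749.0$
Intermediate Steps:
$p{\left(E,q \right)} = 10 - 5 E$
$F{\left(v \right)} = 18 - v$
$T{\left(O,c \right)} = \frac{1}{28 - \frac{222}{c}}$ ($T{\left(O,c \right)} = \frac{1}{- \frac{222}{c} + \left(18 - -10\right)} = \frac{1}{- \frac{222}{c} + \left(18 + 10\right)} = \frac{1}{- \frac{222}{c} + 28} = \frac{1}{28 - \frac{222}{c}}$)
$I = -1125$ ($I = - 45 \left(10 - 5\right)^{2} = - 45 \cdot 5^{2} = \left(-45\right) 25 = -1125$)
$\frac{I}{T{\left(-52,-200 \right)}} = - \frac{1125}{\frac{1}{2} \left(-200\right) \frac{1}{-111 + 14 \left(-200\right)}} = - \frac{1125}{\frac{1}{2} \left(-200\right) \frac{1}{-111 - 2800}} = - \frac{1125}{\frac{1}{2} \left(-200\right) \frac{1}{-2911}} = - \frac{1125}{\frac{1}{2} \left(-200\right) \left(- \frac{1}{2911}\right)} = - \frac{1125}{\frac{100}{2911}} = \left(-1125\right) \frac{2911}{100} = - \frac{130995}{4}$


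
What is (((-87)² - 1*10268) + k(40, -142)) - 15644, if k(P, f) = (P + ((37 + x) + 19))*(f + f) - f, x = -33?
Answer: -36093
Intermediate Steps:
k(P, f) = -f + 2*f*(23 + P) (k(P, f) = (P + ((37 - 33) + 19))*(f + f) - f = (P + (4 + 19))*(2*f) - f = (P + 23)*(2*f) - f = (23 + P)*(2*f) - f = 2*f*(23 + P) - f = -f + 2*f*(23 + P))
(((-87)² - 1*10268) + k(40, -142)) - 15644 = (((-87)² - 1*10268) - 142*(45 + 2*40)) - 15644 = ((7569 - 10268) - 142*(45 + 80)) - 15644 = (-2699 - 142*125) - 15644 = (-2699 - 17750) - 15644 = -20449 - 15644 = -36093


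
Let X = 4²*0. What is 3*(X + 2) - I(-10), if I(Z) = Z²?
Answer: -94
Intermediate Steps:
X = 0 (X = 16*0 = 0)
3*(X + 2) - I(-10) = 3*(0 + 2) - 1*(-10)² = 3*2 - 1*100 = 6 - 100 = -94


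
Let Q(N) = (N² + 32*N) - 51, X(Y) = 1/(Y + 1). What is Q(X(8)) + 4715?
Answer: 378073/81 ≈ 4667.6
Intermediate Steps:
X(Y) = 1/(1 + Y)
Q(N) = -51 + N² + 32*N
Q(X(8)) + 4715 = (-51 + (1/(1 + 8))² + 32/(1 + 8)) + 4715 = (-51 + (1/9)² + 32/9) + 4715 = (-51 + (⅑)² + 32*(⅑)) + 4715 = (-51 + 1/81 + 32/9) + 4715 = -3842/81 + 4715 = 378073/81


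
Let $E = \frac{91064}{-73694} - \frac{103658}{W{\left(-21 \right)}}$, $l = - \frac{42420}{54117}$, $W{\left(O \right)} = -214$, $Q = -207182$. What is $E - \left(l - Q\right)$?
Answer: $- \frac{2100084402035323}{10160154933} \approx -2.067 \cdot 10^{5}$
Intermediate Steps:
$l = - \frac{2020}{2577}$ ($l = \left(-42420\right) \frac{1}{54117} = - \frac{2020}{2577} \approx -0.78386$)
$E = \frac{1904871239}{3942629}$ ($E = \frac{91064}{-73694} - \frac{103658}{-214} = 91064 \left(- \frac{1}{73694}\right) - - \frac{51829}{107} = - \frac{45532}{36847} + \frac{51829}{107} = \frac{1904871239}{3942629} \approx 483.15$)
$E - \left(l - Q\right) = \frac{1904871239}{3942629} - \left(- \frac{2020}{2577} - -207182\right) = \frac{1904871239}{3942629} - \left(- \frac{2020}{2577} + 207182\right) = \frac{1904871239}{3942629} - \frac{533905994}{2577} = - \frac{2100084402035323}{10160154933}$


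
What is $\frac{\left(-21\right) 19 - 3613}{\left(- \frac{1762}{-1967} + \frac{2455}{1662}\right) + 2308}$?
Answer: $- \frac{13115845848}{7552964861} \approx -1.7365$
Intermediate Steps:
$\frac{\left(-21\right) 19 - 3613}{\left(- \frac{1762}{-1967} + \frac{2455}{1662}\right) + 2308} = \frac{-399 - 3613}{\left(\left(-1762\right) \left(- \frac{1}{1967}\right) + 2455 \cdot \frac{1}{1662}\right) + 2308} = - \frac{4012}{\left(\frac{1762}{1967} + \frac{2455}{1662}\right) + 2308} = - \frac{4012}{\frac{7757429}{3269154} + 2308} = - \frac{4012}{\frac{7552964861}{3269154}} = \left(-4012\right) \frac{3269154}{7552964861} = - \frac{13115845848}{7552964861}$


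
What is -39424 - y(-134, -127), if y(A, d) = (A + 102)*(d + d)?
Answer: -47552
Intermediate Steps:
y(A, d) = 2*d*(102 + A) (y(A, d) = (102 + A)*(2*d) = 2*d*(102 + A))
-39424 - y(-134, -127) = -39424 - 2*(-127)*(102 - 134) = -39424 - 2*(-127)*(-32) = -39424 - 1*8128 = -39424 - 8128 = -47552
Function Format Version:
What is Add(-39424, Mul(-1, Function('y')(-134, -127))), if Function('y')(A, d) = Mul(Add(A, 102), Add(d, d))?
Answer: -47552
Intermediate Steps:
Function('y')(A, d) = Mul(2, d, Add(102, A)) (Function('y')(A, d) = Mul(Add(102, A), Mul(2, d)) = Mul(2, d, Add(102, A)))
Add(-39424, Mul(-1, Function('y')(-134, -127))) = Add(-39424, Mul(-1, Mul(2, -127, Add(102, -134)))) = Add(-39424, Mul(-1, Mul(2, -127, -32))) = Add(-39424, Mul(-1, 8128)) = Add(-39424, -8128) = -47552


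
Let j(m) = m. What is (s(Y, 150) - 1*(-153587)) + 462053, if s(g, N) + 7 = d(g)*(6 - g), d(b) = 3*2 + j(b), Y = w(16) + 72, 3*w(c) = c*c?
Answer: 5318237/9 ≈ 5.9092e+5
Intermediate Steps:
w(c) = c²/3 (w(c) = (c*c)/3 = c²/3)
Y = 472/3 (Y = (⅓)*16² + 72 = (⅓)*256 + 72 = 256/3 + 72 = 472/3 ≈ 157.33)
d(b) = 6 + b (d(b) = 3*2 + b = 6 + b)
s(g, N) = -7 + (6 + g)*(6 - g)
(s(Y, 150) - 1*(-153587)) + 462053 = ((29 - (472/3)²) - 1*(-153587)) + 462053 = ((29 - 1*222784/9) + 153587) + 462053 = ((29 - 222784/9) + 153587) + 462053 = (-222523/9 + 153587) + 462053 = 1159760/9 + 462053 = 5318237/9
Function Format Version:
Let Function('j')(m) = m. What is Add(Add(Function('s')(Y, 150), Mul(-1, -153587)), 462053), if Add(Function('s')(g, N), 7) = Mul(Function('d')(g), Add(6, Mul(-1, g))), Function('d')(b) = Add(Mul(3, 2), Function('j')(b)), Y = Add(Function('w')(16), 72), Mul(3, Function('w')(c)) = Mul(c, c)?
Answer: Rational(5318237, 9) ≈ 5.9092e+5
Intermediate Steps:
Function('w')(c) = Mul(Rational(1, 3), Pow(c, 2)) (Function('w')(c) = Mul(Rational(1, 3), Mul(c, c)) = Mul(Rational(1, 3), Pow(c, 2)))
Y = Rational(472, 3) (Y = Add(Mul(Rational(1, 3), Pow(16, 2)), 72) = Add(Mul(Rational(1, 3), 256), 72) = Add(Rational(256, 3), 72) = Rational(472, 3) ≈ 157.33)
Function('d')(b) = Add(6, b) (Function('d')(b) = Add(Mul(3, 2), b) = Add(6, b))
Function('s')(g, N) = Add(-7, Mul(Add(6, g), Add(6, Mul(-1, g))))
Add(Add(Function('s')(Y, 150), Mul(-1, -153587)), 462053) = Add(Add(Add(29, Mul(-1, Pow(Rational(472, 3), 2))), Mul(-1, -153587)), 462053) = Add(Add(Add(29, Mul(-1, Rational(222784, 9))), 153587), 462053) = Add(Add(Add(29, Rational(-222784, 9)), 153587), 462053) = Add(Add(Rational(-222523, 9), 153587), 462053) = Add(Rational(1159760, 9), 462053) = Rational(5318237, 9)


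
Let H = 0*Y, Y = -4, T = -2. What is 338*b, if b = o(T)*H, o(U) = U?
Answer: 0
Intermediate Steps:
H = 0 (H = 0*(-4) = 0)
b = 0 (b = -2*0 = 0)
338*b = 338*0 = 0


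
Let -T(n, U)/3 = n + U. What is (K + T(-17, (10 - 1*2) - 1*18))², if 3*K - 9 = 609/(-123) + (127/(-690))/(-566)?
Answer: 15648233913986207689/2307497646416400 ≈ 6781.5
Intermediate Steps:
T(n, U) = -3*U - 3*n (T(n, U) = -3*(n + U) = -3*(U + n) = -3*U - 3*n)
K = 64834847/48036420 (K = 3 + (609/(-123) + (127/(-690))/(-566))/3 = 3 + (609*(-1/123) + (127*(-1/690))*(-1/566))/3 = 3 + (-203/41 - 127/690*(-1/566))/3 = 3 + (-203/41 + 127/390540)/3 = 3 + (⅓)*(-79274413/16012140) = 3 - 79274413/48036420 = 64834847/48036420 ≈ 1.3497)
(K + T(-17, (10 - 1*2) - 1*18))² = (64834847/48036420 + (-3*((10 - 1*2) - 1*18) - 3*(-17)))² = (64834847/48036420 + (-3*((10 - 2) - 18) + 51))² = (64834847/48036420 + (-3*(8 - 18) + 51))² = (64834847/48036420 + (-3*(-10) + 51))² = (64834847/48036420 + (30 + 51))² = (64834847/48036420 + 81)² = (3955784867/48036420)² = 15648233913986207689/2307497646416400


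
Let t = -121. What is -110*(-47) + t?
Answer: 5049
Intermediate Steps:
-110*(-47) + t = -110*(-47) - 121 = 5170 - 121 = 5049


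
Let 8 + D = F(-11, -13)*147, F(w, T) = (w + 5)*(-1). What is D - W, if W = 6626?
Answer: -5752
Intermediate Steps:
F(w, T) = -5 - w (F(w, T) = (5 + w)*(-1) = -5 - w)
D = 874 (D = -8 + (-5 - 1*(-11))*147 = -8 + (-5 + 11)*147 = -8 + 6*147 = -8 + 882 = 874)
D - W = 874 - 1*6626 = 874 - 6626 = -5752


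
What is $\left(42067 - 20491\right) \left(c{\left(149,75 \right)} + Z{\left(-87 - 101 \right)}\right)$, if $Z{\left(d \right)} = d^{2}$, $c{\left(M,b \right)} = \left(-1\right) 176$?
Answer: $758784768$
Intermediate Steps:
$c{\left(M,b \right)} = -176$
$\left(42067 - 20491\right) \left(c{\left(149,75 \right)} + Z{\left(-87 - 101 \right)}\right) = \left(42067 - 20491\right) \left(-176 + \left(-87 - 101\right)^{2}\right) = 21576 \left(-176 + \left(-87 - 101\right)^{2}\right) = 21576 \left(-176 + \left(-188\right)^{2}\right) = 21576 \left(-176 + 35344\right) = 21576 \cdot 35168 = 758784768$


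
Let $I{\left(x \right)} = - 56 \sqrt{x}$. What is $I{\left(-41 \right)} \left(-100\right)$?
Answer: $5600 i \sqrt{41} \approx 35858.0 i$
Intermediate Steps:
$I{\left(-41 \right)} \left(-100\right) = - 56 \sqrt{-41} \left(-100\right) = - 56 i \sqrt{41} \left(-100\right) = 5600 i \sqrt{41}$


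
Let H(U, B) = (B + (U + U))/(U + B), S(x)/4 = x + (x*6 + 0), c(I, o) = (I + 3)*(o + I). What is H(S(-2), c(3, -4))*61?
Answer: 3599/31 ≈ 116.10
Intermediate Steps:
c(I, o) = (3 + I)*(I + o)
S(x) = 28*x (S(x) = 4*(x + (x*6 + 0)) = 4*(x + (6*x + 0)) = 4*(x + 6*x) = 4*(7*x) = 28*x)
H(U, B) = (B + 2*U)/(B + U)
H(S(-2), c(3, -4))*61 = (((3² + 3*3 + 3*(-4) + 3*(-4)) + 2*(28*(-2)))/((3² + 3*3 + 3*(-4) + 3*(-4)) + 28*(-2)))*61 = (((9 + 9 - 12 - 12) + 2*(-56))/((9 + 9 - 12 - 12) - 56))*61 = ((-6 - 112)/(-6 - 56))*61 = (-118/(-62))*61 = -1/62*(-118)*61 = (59/31)*61 = 3599/31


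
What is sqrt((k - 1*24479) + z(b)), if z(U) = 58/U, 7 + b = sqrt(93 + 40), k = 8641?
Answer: sqrt(110924 - 15838*sqrt(133))/sqrt(-7 + sqrt(133)) ≈ 125.8*I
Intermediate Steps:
b = -7 + sqrt(133) (b = -7 + sqrt(93 + 40) = -7 + sqrt(133) ≈ 4.5326)
sqrt((k - 1*24479) + z(b)) = sqrt((8641 - 1*24479) + 58/(-7 + sqrt(133))) = sqrt((8641 - 24479) + 58/(-7 + sqrt(133))) = sqrt(-15838 + 58/(-7 + sqrt(133)))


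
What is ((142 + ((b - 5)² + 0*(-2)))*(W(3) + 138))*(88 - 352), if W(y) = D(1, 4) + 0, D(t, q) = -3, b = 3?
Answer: -5203440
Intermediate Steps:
W(y) = -3 (W(y) = -3 + 0 = -3)
((142 + ((b - 5)² + 0*(-2)))*(W(3) + 138))*(88 - 352) = ((142 + ((3 - 5)² + 0*(-2)))*(-3 + 138))*(88 - 352) = ((142 + ((-2)² + 0))*135)*(-264) = ((142 + (4 + 0))*135)*(-264) = ((142 + 4)*135)*(-264) = (146*135)*(-264) = 19710*(-264) = -5203440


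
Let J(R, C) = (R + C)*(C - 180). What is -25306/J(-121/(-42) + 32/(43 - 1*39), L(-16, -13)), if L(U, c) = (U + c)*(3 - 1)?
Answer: -75918/33643 ≈ -2.2566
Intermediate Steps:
L(U, c) = 2*U + 2*c (L(U, c) = (U + c)*2 = 2*U + 2*c)
J(R, C) = (-180 + C)*(C + R) (J(R, C) = (C + R)*(-180 + C) = (-180 + C)*(C + R))
-25306/J(-121/(-42) + 32/(43 - 1*39), L(-16, -13)) = -25306/((2*(-16) + 2*(-13))² - 180*(2*(-16) + 2*(-13)) - 180*(-121/(-42) + 32/(43 - 1*39)) + (2*(-16) + 2*(-13))*(-121/(-42) + 32/(43 - 1*39))) = -25306/((-32 - 26)² - 180*(-32 - 26) - 180*(-121*(-1/42) + 32/(43 - 39)) + (-32 - 26)*(-121*(-1/42) + 32/(43 - 39))) = -25306/((-58)² - 180*(-58) - 180*(121/42 + 32/4) - 58*(121/42 + 32/4)) = -25306/(3364 + 10440 - 180*(121/42 + 32*(¼)) - 58*(121/42 + 32*(¼))) = -25306/(3364 + 10440 - 180*(121/42 + 8) - 58*(121/42 + 8)) = -25306/(3364 + 10440 - 180*457/42 - 58*457/42) = -25306/(3364 + 10440 - 13710/7 - 13253/21) = -25306/33643/3 = -25306*3/33643 = -75918/33643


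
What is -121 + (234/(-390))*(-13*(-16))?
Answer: -1229/5 ≈ -245.80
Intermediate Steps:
-121 + (234/(-390))*(-13*(-16)) = -121 + (234*(-1/390))*208 = -121 - 3/5*208 = -121 - 624/5 = -1229/5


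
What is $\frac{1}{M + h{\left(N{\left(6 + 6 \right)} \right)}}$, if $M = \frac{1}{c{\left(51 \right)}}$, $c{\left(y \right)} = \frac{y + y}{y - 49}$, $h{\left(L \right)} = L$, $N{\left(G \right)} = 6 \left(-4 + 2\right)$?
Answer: $- \frac{51}{611} \approx -0.08347$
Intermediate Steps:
$N{\left(G \right)} = -12$ ($N{\left(G \right)} = 6 \left(-2\right) = -12$)
$c{\left(y \right)} = \frac{2 y}{-49 + y}$
$M = \frac{1}{51}$ ($M = \frac{1}{2 \cdot 51 \frac{1}{-49 + 51}} = \frac{1}{2 \cdot 51 \cdot \frac{1}{2}} = \frac{1}{51} \approx 0.019608$)
$\frac{1}{M + h{\left(N{\left(6 + 6 \right)} \right)}} = \frac{1}{\frac{1}{51} - 12} = \frac{1}{- \frac{611}{51}} = - \frac{51}{611}$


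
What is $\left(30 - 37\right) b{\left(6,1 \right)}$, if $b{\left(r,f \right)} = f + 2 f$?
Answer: $-21$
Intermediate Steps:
$b{\left(r,f \right)} = 3 f$
$\left(30 - 37\right) b{\left(6,1 \right)} = \left(30 - 37\right) 3 \cdot 1 = \left(-7\right) 3 = -21$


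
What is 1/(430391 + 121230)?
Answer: 1/551621 ≈ 1.8128e-6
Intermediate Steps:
1/(430391 + 121230) = 1/551621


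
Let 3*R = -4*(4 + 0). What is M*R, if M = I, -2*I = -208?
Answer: -1664/3 ≈ -554.67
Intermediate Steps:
I = 104 (I = -½*(-208) = 104)
R = -16/3 (R = (-4*(4 + 0))/3 = (-4*4)/3 = (⅓)*(-16) = -16/3 ≈ -5.3333)
M = 104
M*R = 104*(-16/3) = -1664/3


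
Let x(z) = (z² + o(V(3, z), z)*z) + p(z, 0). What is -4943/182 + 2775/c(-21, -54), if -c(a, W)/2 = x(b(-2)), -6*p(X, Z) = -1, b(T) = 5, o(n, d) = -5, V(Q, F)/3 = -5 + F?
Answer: -1520093/182 ≈ -8352.2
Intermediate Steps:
V(Q, F) = -15 + 3*F (V(Q, F) = 3*(-5 + F) = -15 + 3*F)
p(X, Z) = ⅙ (p(X, Z) = -⅙*(-1) = ⅙)
x(z) = ⅙ + z² - 5*z (x(z) = (z² - 5*z) + ⅙ = ⅙ + z² - 5*z)
c(a, W) = -⅓ (c(a, W) = -2*(⅙ + 5² - 5*5) = -2*(⅙ + 25 - 25) = -2*⅙ = -⅓)
-4943/182 + 2775/c(-21, -54) = -4943/182 + 2775/(-⅓) = -4943*1/182 + 2775*(-3) = -4943/182 - 8325 = -1520093/182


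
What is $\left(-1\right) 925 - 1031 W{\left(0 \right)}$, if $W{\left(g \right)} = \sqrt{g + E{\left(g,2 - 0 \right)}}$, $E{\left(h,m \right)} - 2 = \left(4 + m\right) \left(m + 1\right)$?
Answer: $-925 - 2062 \sqrt{5} \approx -5535.8$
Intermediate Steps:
$E{\left(h,m \right)} = 2 + \left(1 + m\right) \left(4 + m\right)$ ($E{\left(h,m \right)} = 2 + \left(4 + m\right) \left(m + 1\right) = 2 + \left(4 + m\right) \left(1 + m\right) = 2 + \left(1 + m\right) \left(4 + m\right)$)
$W{\left(g \right)} = \sqrt{20 + g}$ ($W{\left(g \right)} = \sqrt{g + \left(6 + \left(2 - 0\right)^{2} + 5 \left(2 - 0\right)\right)} = \sqrt{g + \left(6 + \left(2 + 0\right)^{2} + 5 \left(2 + 0\right)\right)} = \sqrt{g + \left(6 + 2^{2} + 5 \cdot 2\right)} = \sqrt{g + \left(6 + 4 + 10\right)} = \sqrt{g + 20} = \sqrt{20 + g}$)
$\left(-1\right) 925 - 1031 W{\left(0 \right)} = \left(-1\right) 925 - 1031 \sqrt{20 + 0} = -925 - 1031 \sqrt{20} = -925 - 1031 \cdot 2 \sqrt{5} = -925 - 2062 \sqrt{5}$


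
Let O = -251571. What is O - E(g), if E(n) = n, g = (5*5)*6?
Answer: -251721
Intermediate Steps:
g = 150 (g = 25*6 = 150)
O - E(g) = -251571 - 1*150 = -251571 - 150 = -251721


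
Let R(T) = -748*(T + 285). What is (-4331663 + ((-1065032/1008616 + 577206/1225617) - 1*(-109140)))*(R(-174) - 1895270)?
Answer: 61466027183927924730644/7358195929 ≈ 8.3534e+12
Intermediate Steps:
R(T) = -213180 - 748*T (R(T) = -748*(285 + T) = -213180 - 748*T)
(-4331663 + ((-1065032/1008616 + 577206/1225617) - 1*(-109140)))*(R(-174) - 1895270) = (-4331663 + ((-1065032/1008616 + 577206/1225617) - 1*(-109140)))*((-213180 - 748*(-174)) - 1895270) = (-4331663 + ((-1065032*1/1008616 + 577206*(1/1225617)) + 109140))*((-213180 + 130152) - 1895270) = (-4331663 + ((-133129/126077 + 192402/408539) + 109140))*(-83028 - 1895270) = (-4331663 + (-30130921577/51507371503 + 109140))*(-1978298) = (-4331663 + 5621484394915843/51507371503)*(-1978298) = -217491090971883646/51507371503*(-1978298) = 61466027183927924730644/7358195929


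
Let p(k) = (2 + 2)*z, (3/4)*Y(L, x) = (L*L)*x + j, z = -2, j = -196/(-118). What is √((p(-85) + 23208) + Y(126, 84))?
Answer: 2*√14108343258/177 ≈ 1342.1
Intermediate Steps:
j = 98/59 (j = -196*(-1/118) = 98/59 ≈ 1.6610)
Y(L, x) = 392/177 + 4*x*L²/3 (Y(L, x) = 4*((L*L)*x + 98/59)/3 = 4*(L²*x + 98/59)/3 = 4*(x*L² + 98/59)/3 = 4*(98/59 + x*L²)/3 = 392/177 + 4*x*L²/3)
p(k) = -8 (p(k) = (2 + 2)*(-2) = 4*(-2) = -8)
√((p(-85) + 23208) + Y(126, 84)) = √((-8 + 23208) + (392/177 + (4/3)*84*126²)) = √(23200 + (392/177 + (4/3)*84*15876)) = √(23200 + (392/177 + 1778112)) = √(23200 + 314726216/177) = √(318832616/177) = 2*√14108343258/177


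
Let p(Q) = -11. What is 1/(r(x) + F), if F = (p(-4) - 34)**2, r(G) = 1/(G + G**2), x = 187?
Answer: 35156/71190901 ≈ 0.00049383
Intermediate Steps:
F = 2025 (F = (-11 - 34)**2 = (-45)**2 = 2025)
1/(r(x) + F) = 1/(1/(187*(1 + 187)) + 2025) = 1/((1/187)/188 + 2025) = 1/((1/187)*(1/188) + 2025) = 1/(1/35156 + 2025) = 1/(71190901/35156) = 35156/71190901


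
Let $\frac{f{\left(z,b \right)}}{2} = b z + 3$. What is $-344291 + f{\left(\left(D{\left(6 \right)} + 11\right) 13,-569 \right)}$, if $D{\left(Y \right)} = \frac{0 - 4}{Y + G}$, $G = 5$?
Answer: $- \frac{5518033}{11} \approx -5.0164 \cdot 10^{5}$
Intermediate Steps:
$D{\left(Y \right)} = - \frac{4}{5 + Y}$ ($D{\left(Y \right)} = \frac{0 - 4}{Y + 5} = - \frac{4}{5 + Y}$)
$f{\left(z,b \right)} = 6 + 2 b z$ ($f{\left(z,b \right)} = 2 \left(b z + 3\right) = 2 \left(3 + b z\right) = 6 + 2 b z$)
$-344291 + f{\left(\left(D{\left(6 \right)} + 11\right) 13,-569 \right)} = -344291 + \left(6 + 2 \left(-569\right) \left(- \frac{4}{5 + 6} + 11\right) 13\right) = -344291 + \left(6 + 2 \left(-569\right) \left(- \frac{4}{11} + 11\right) 13\right) = -344291 + \left(6 + 2 \left(-569\right) \frac{117}{11} \cdot 13\right) = -344291 + \left(6 + 2 \left(-569\right) \frac{1521}{11}\right) = -344291 + \left(6 - \frac{1730898}{11}\right) = -344291 - \frac{1730832}{11} = - \frac{5518033}{11}$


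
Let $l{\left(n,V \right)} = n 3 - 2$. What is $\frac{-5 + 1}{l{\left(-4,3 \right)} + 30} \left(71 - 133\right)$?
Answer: $\frac{31}{2} \approx 15.5$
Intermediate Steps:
$l{\left(n,V \right)} = -2 + 3 n$ ($l{\left(n,V \right)} = 3 n - 2 = -2 + 3 n$)
$\frac{-5 + 1}{l{\left(-4,3 \right)} + 30} \left(71 - 133\right) = \frac{-5 + 1}{\left(-2 + 3 \left(-4\right)\right) + 30} \left(71 - 133\right) = - \frac{4}{\left(-2 - 12\right) + 30} \left(-62\right) = - \frac{4}{-14 + 30} \left(-62\right) = - \frac{4}{16} \left(-62\right) = \left(-4\right) \frac{1}{16} \left(-62\right) = \left(- \frac{1}{4}\right) \left(-62\right) = \frac{31}{2}$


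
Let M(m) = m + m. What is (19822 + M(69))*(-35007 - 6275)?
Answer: -823988720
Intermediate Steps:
M(m) = 2*m
(19822 + M(69))*(-35007 - 6275) = (19822 + 2*69)*(-35007 - 6275) = (19822 + 138)*(-41282) = 19960*(-41282) = -823988720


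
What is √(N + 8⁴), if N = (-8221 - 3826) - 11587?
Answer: I*√19538 ≈ 139.78*I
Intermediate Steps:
N = -23634 (N = -12047 - 11587 = -23634)
√(N + 8⁴) = √(-23634 + 8⁴) = √(-23634 + 4096) = √(-19538) = I*√19538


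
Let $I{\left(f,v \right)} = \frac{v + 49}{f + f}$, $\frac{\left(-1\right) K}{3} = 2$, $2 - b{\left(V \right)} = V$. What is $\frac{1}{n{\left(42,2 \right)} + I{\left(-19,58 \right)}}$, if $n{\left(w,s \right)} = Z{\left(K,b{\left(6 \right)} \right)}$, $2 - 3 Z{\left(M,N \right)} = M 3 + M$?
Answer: $\frac{114}{667} \approx 0.17091$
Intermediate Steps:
$b{\left(V \right)} = 2 - V$
$K = -6$ ($K = \left(-3\right) 2 = -6$)
$Z{\left(M,N \right)} = \frac{2}{3} - \frac{4 M}{3}$ ($Z{\left(M,N \right)} = \frac{2}{3} - \frac{M 3 + M}{3} = \frac{2}{3} - \frac{3 M + M}{3} = \frac{2}{3} - \frac{4 M}{3}$)
$I{\left(f,v \right)} = \frac{49 + v}{2 f}$
$n{\left(w,s \right)} = \frac{26}{3}$ ($n{\left(w,s \right)} = \frac{2}{3} - -8 = \frac{2}{3} + 8 = \frac{26}{3}$)
$\frac{1}{n{\left(42,2 \right)} + I{\left(-19,58 \right)}} = \frac{1}{\frac{26}{3} + \frac{49 + 58}{2 \left(-19\right)}} = \frac{1}{\frac{26}{3} + \frac{1}{2} \left(- \frac{1}{19}\right) 107} = \frac{1}{\frac{26}{3} - \frac{107}{38}} = \frac{1}{\frac{667}{114}} = \frac{114}{667}$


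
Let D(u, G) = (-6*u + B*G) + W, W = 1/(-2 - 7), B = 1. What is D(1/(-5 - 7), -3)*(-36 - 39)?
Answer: 1175/6 ≈ 195.83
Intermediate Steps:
W = -1/9 (W = 1/(-9) = -1/9 ≈ -0.11111)
D(u, G) = -1/9 + G - 6*u (D(u, G) = (-6*u + 1*G) - 1/9 = (-6*u + G) - 1/9 = (G - 6*u) - 1/9 = -1/9 + G - 6*u)
D(1/(-5 - 7), -3)*(-36 - 39) = (-1/9 - 3 - 6/(-5 - 7))*(-36 - 39) = (-1/9 - 3 - 6/(-12))*(-75) = (-1/9 - 3 - 6*(-1/12))*(-75) = (-1/9 - 3 + 1/2)*(-75) = -47/18*(-75) = 1175/6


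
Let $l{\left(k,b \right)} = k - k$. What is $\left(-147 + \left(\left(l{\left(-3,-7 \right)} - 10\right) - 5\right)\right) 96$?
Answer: $-15552$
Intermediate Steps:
$l{\left(k,b \right)} = 0$
$\left(-147 + \left(\left(l{\left(-3,-7 \right)} - 10\right) - 5\right)\right) 96 = \left(-147 + \left(\left(0 - 10\right) - 5\right)\right) 96 = \left(-147 - 15\right) 96 = \left(-162\right) 96 = -15552$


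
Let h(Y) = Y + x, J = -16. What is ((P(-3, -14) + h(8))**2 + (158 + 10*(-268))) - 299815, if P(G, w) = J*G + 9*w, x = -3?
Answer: -297008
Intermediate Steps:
h(Y) = -3 + Y (h(Y) = Y - 3 = -3 + Y)
P(G, w) = -16*G + 9*w
((P(-3, -14) + h(8))**2 + (158 + 10*(-268))) - 299815 = (((-16*(-3) + 9*(-14)) + (-3 + 8))**2 + (158 + 10*(-268))) - 299815 = (((48 - 126) + 5)**2 + (158 - 2680)) - 299815 = ((-78 + 5)**2 - 2522) - 299815 = ((-73)**2 - 2522) - 299815 = (5329 - 2522) - 299815 = 2807 - 299815 = -297008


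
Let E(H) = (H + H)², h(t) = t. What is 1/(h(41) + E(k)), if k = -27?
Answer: 1/2957 ≈ 0.00033818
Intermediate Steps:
E(H) = 4*H² (E(H) = (2*H)² = 4*H²)
1/(h(41) + E(k)) = 1/(41 + 4*(-27)²) = 1/(41 + 4*729) = 1/(41 + 2916) = 1/2957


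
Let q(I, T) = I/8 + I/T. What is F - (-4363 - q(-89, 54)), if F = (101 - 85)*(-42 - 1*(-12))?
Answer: 835969/216 ≈ 3870.2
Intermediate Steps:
q(I, T) = I/8 + I/T (q(I, T) = I*(⅛) + I/T = I/8 + I/T)
F = -480 (F = 16*(-42 + 12) = 16*(-30) = -480)
F - (-4363 - q(-89, 54)) = -480 - (-4363 - ((⅛)*(-89) - 89/54)) = -480 - (-4363 - (-89/8 - 89*1/54)) = -480 - (-4363 - (-89/8 - 89/54)) = -480 - (-4363 - 1*(-2759/216)) = -480 - (-4363 + 2759/216) = -480 - 1*(-939649/216) = -480 + 939649/216 = 835969/216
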